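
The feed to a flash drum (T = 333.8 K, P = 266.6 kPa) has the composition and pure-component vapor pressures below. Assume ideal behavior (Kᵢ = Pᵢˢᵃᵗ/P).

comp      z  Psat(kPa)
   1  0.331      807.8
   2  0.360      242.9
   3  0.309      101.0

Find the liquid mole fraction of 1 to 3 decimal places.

Raoult's law: Kᵢ = Pᵢˢᵃᵗ/P = Pᵢˢᵃᵗ/266.6.
  K_1 = 807.8/266.6 = 3.03001, K_2 = 242.9/266.6 = 0.91110, K_3 = 101.0/266.6 = 0.37884
Newton iteration, β⁰ = 0.61:
  β = 0.610: g = -0.0427, g' = -0.585 → β = 0.537
Converged at β = 0.537.
Compositions from xᵢ = zᵢ/(1+β(Kᵢ−1)), yᵢ = Kᵢxᵢ:
  1: x = 0.158, y = 0.480
  2: x = 0.378, y = 0.344
  3: x = 0.464, y = 0.176

x_1 = 0.158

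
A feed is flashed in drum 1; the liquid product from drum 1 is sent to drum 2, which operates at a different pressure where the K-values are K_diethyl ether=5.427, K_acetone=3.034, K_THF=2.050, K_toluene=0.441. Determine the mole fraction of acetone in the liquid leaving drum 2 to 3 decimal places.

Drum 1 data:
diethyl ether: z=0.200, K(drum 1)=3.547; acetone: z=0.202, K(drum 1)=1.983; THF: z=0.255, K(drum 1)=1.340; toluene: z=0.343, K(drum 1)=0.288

x_acetone (drum 2) = 0.069

Drum 1:
Material balance + equilibrium reduce to Σ zᵢ(Kᵢ−1)/(1+ψ₁(Kᵢ−1)) = 0.
Feasibility: ΣzᵢKᵢ = 1.550, Σzᵢ/Kᵢ = 1.540 — both > 1, two phases present.
Iterate (Newton) starting at ψ₁ = 0.33:
  ψ₁ = 0.330: g = 0.1854, g' = -0.815 → ψ₁ = 0.557
  ψ₁ = 0.557: g = 0.0067, g' = -0.802 → ψ₁ = 0.566
Converged at ψ₁ = 0.566.
Drum-1 compositions:
  diethyl ether: x = 0.082, y = 0.291
  acetone: x = 0.130, y = 0.257
  THF: x = 0.214, y = 0.287
  toluene: x = 0.574, y = 0.165
Drum-2 feed = drum-1 liquid: z₂ = (0.0819, 0.1298, 0.2139, 0.5744).
Drum 2:
Let ψ₂ = V/F and solve Σ zᵢ(Kᵢ−1)/(1+ψ₂(Kᵢ−1)) = 0.
g(0) = ΣzᵢKᵢ − 1 = 0.530 and g(1) = 1 − Σzᵢ/Kᵢ = -0.465, so a root lies in (0, 1).
Iterate (Newton) starting at ψ₂ = 0.45:
  ψ₂ = 0.450: g = -0.0175, g' = -0.755 → ψ₂ = 0.427
Converged at ψ₂ = 0.427.
  diethyl ether: x = 0.028, y = 0.154
  acetone: x = 0.069, y = 0.211
  THF: x = 0.148, y = 0.303
  toluene: x = 0.755, y = 0.333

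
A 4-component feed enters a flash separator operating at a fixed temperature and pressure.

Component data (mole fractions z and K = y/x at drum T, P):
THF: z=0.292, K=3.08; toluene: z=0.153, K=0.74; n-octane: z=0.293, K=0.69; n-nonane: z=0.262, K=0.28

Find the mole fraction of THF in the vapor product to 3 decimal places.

Newton–Raphson from β = 0.63:
  β = 0.630: g = -0.2428, g' = -0.750 → β = 0.306
  β = 0.306: g = -0.0145, g' = -0.742 → β = 0.287
Converged at β = 0.287.
Compositions from xᵢ = zᵢ/(1+β(Kᵢ−1)), yᵢ = Kᵢxᵢ:
  THF: x = 0.183, y = 0.563
  toluene: x = 0.165, y = 0.122
  n-octane: x = 0.322, y = 0.222
  n-nonane: x = 0.330, y = 0.092

y_THF = 0.563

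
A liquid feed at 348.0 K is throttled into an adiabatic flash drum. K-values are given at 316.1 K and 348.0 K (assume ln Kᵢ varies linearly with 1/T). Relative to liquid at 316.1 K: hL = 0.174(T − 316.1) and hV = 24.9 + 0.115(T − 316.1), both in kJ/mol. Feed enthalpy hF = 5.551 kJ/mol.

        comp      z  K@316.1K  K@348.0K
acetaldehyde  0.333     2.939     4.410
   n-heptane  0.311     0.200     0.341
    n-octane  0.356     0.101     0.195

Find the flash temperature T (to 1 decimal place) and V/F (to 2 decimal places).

Adiabatic flash: solve Rachford–Rice at each trial T, then check hF = ψ·hV(T) + (1−ψ)·hL(T).
  T = 316.1 K: K = (2.939, 0.200, 0.101), RR gives ψ = 0.046, H_out = 1.156 kJ/mol
  T = 348.0 K: K = (4.410, 0.341, 0.195), RR gives ψ = 0.255, H_out = 11.426 kJ/mol
  T = 332.1 K: K = (3.638, 0.265, 0.143), RR gives ψ = 0.163, H_out = 6.684 kJ/mol
  T = 324.1 K: K = (3.278, 0.231, 0.121), RR gives ψ = 0.109, H_out = 4.061 kJ/mol
  T = 328.1 K: K = (3.456, 0.247, 0.131), RR gives ψ = 0.137, H_out = 5.401 kJ/mol
  T = 330.1 K: K = (3.546, 0.256, 0.137), RR gives ψ = 0.150, H_out = 6.049 kJ/mol
Linear interpolation between T = 328.1 (H_out = 5.401) and T = 330.1 (H_out = 6.049) on hF = 5.551 gives T ≈ 328.6 K, at which ψ = 0.14.

T = 328.6 K, V/F = 0.14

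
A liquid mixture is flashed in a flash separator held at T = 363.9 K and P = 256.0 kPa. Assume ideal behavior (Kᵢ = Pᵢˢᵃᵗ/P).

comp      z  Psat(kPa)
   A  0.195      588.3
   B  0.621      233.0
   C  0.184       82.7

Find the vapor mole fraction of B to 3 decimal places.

Raoult's law: Kᵢ = Pᵢˢᵃᵗ/P = Pᵢˢᵃᵗ/256.0.
  K_A = 588.3/256.0 = 2.29805, K_B = 233.0/256.0 = 0.91016, K_C = 82.7/256.0 = 0.32305
Newton iteration, ψ⁰ = 0.3:
  ψ = 0.300: g = -0.0315, g' = -0.308 → ψ = 0.198
  ψ = 0.198: g = 0.0007, g' = -0.326 → ψ = 0.200
Converged at ψ = 0.200.
Compositions from xᵢ = zᵢ/(1+ψ(Kᵢ−1)), yᵢ = Kᵢxᵢ:
  A: x = 0.155, y = 0.356
  B: x = 0.632, y = 0.576
  C: x = 0.213, y = 0.069

y_B = 0.576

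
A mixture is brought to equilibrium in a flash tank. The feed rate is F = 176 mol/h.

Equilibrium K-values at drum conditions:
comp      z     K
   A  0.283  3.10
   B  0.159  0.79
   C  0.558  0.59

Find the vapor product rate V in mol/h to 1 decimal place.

V = 74.9 mol/h

Rachford–Rice: g(V/F) = Σ zᵢ(Kᵢ−1)/(1+V/F(Kᵢ−1)) = 0.
Feasibility: ΣzᵢKᵢ = 1.332, Σzᵢ/Kᵢ = 1.238 — both > 1, two phases present.
Newton–Raphson from V/F = 0.5:
  V/F = 0.500: g = -0.0352, g' = -0.454 → V/F = 0.423
  V/F = 0.423: g = 0.0015, g' = -0.496 → V/F = 0.426
Converged at V/F = 0.426.
Then V = V/F·F = 0.4256·176 = 74.9 mol/h and L = F − V = 101.1 mol/h.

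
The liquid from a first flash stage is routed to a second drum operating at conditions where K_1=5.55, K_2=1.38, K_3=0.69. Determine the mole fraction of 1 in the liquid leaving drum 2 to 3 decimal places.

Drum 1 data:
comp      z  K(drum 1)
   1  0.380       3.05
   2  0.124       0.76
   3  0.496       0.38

Drum 1:
Let ψ₁ = V/F and solve Σ zᵢ(Kᵢ−1)/(1+ψ₁(Kᵢ−1)) = 0.
g(0) = ΣzᵢKᵢ − 1 = 0.442 and g(1) = 1 − Σzᵢ/Kᵢ = -0.593, so a root lies in (0, 1).
Newton–Raphson from ψ₁ = 0.54:
  ψ₁ = 0.540: g = -0.1268, g' = -0.800 → ψ₁ = 0.382
  ψ₁ = 0.382: g = 0.0015, g' = -0.839 → ψ₁ = 0.383
Converged at ψ₁ = 0.383.
Drum-1 compositions:
  1: x = 0.213, y = 0.649
  2: x = 0.137, y = 0.104
  3: x = 0.651, y = 0.247
Drum-2 feed = drum-1 liquid: z₂ = (0.2128, 0.1366, 0.6507).
Drum 2:
Rachford–Rice: g(ψ₂) = Σ zᵢ(Kᵢ−1)/(1+ψ₂(Kᵢ−1)) = 0.
Feasibility: ΣzᵢKᵢ = 1.818, Σzᵢ/Kᵢ = 1.080 — both > 1, two phases present.
Newton–Raphson from ψ₂ = 0.5:
  ψ₂ = 0.500: g = 0.1005, g' = -0.512 → ψ₂ = 0.696
  ψ₂ = 0.696: g = 0.0161, g' = -0.368 → ψ₂ = 0.740
  ψ₂ = 0.740: g = 0.0004, g' = -0.348 → ψ₂ = 0.741
Converged at ψ₂ = 0.741.
  1: x = 0.049, y = 0.270
  2: x = 0.107, y = 0.147
  3: x = 0.845, y = 0.583

x_1 (drum 2) = 0.049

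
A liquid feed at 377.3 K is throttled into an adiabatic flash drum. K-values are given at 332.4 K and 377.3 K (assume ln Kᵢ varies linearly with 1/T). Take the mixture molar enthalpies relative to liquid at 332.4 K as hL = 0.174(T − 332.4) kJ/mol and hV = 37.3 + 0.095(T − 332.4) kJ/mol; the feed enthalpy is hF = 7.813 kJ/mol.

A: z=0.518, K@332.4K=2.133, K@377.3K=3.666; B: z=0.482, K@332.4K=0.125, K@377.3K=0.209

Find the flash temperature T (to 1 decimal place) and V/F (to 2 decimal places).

T = 335.1 K, V/F = 0.20

Adiabatic flash: solve Rachford–Rice at each trial T, then check hF = ψ·hV(T) + (1−ψ)·hL(T).
  T = 332.4 K: K = (2.133, 0.125), RR gives ψ = 0.167, H_out = 6.213 kJ/mol
  T = 377.3 K: K = (3.666, 0.209), RR gives ψ = 0.474, H_out = 23.814 kJ/mol
  T = 354.9 K: K = (2.846, 0.164), RR gives ψ = 0.359, H_out = 16.662 kJ/mol
  T = 343.6 K: K = (2.474, 0.144), RR gives ψ = 0.278, H_out = 12.075 kJ/mol
  T = 338.0 K: K = (2.300, 0.134), RR gives ψ = 0.228, H_out = 9.363 kJ/mol
  T = 335.2 K: K = (2.216, 0.130), RR gives ψ = 0.199, H_out = 7.852 kJ/mol
  T = 333.8 K: K = (2.174, 0.127), RR gives ψ = 0.183, H_out = 7.050 kJ/mol
Linear interpolation between T = 333.8 (H_out = 7.050) and T = 335.2 (H_out = 7.852) on hF = 7.813 gives T ≈ 335.1 K, at which ψ = 0.20.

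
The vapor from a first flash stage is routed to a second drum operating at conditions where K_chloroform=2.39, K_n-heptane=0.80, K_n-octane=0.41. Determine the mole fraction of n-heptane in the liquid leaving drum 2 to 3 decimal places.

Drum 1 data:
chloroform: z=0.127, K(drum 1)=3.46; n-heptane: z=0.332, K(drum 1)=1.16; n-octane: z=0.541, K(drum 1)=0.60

x_n-heptane (drum 2) = 0.381

Drum 1:
Newton iteration, ψ₁⁰ = 0.5:
  ψ₁ = 0.500: g = -0.0812, g' = -0.297 → ψ₁ = 0.227
  ψ₁ = 0.227: g = 0.0139, g' = -0.429 → ψ₁ = 0.259
  ψ₁ = 0.259: g = 0.0004, g' = -0.402 → ψ₁ = 0.260
Converged at ψ₁ = 0.260.
Drum-1 compositions:
  chloroform: x = 0.077, y = 0.268
  n-heptane: x = 0.319, y = 0.370
  n-octane: x = 0.604, y = 0.362
Drum-2 feed = drum-1 vapor: z₂ = (0.2680, 0.3697, 0.3623).
Drum 2:
Newton–Raphson from ψ₂ = 0.37:
  ψ₂ = 0.370: g = -0.1073, g' = -0.449 → ψ₂ = 0.131
  ψ₂ = 0.131: g = 0.0074, g' = -0.534 → ψ₂ = 0.145
Converged at ψ₂ = 0.145.
  chloroform: x = 0.223, y = 0.533
  n-heptane: x = 0.381, y = 0.305
  n-octane: x = 0.396, y = 0.162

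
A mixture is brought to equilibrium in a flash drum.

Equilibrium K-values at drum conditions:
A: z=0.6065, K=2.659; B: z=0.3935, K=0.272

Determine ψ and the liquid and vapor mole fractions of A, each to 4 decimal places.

ψ = 0.5959, x_A = 0.3050, y_A = 0.8110

Newton–Raphson from ψ = 0.5:
  ψ = 0.5000: g = 0.09956, g' = -1.0143 → ψ = 0.5982
  ψ = 0.5982: g = -0.00240, g' = -1.0749 → ψ = 0.5959
Converged at ψ = 0.5959.
Compositions from xᵢ = zᵢ/(1+ψ(Kᵢ−1)), yᵢ = Kᵢxᵢ:
  A: x = 0.3050, y = 0.8110
  B: x = 0.6950, y = 0.1890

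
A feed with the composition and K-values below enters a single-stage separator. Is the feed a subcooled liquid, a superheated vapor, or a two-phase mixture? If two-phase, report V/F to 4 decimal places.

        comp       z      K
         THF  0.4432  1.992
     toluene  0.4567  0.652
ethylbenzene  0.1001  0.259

two-phase, V/F = 0.4603

ΣzᵢKᵢ = 1.2065; Σzᵢ/Kᵢ = 1.3094.
Both exceed 1, so a two-phase solution exists.
Newton iteration, ψ⁰ = 0.5:
  ψ = 0.5000: g = -0.01635, g' = -0.4146 → ψ = 0.4606
  ψ = 0.4606: g = -0.00009, g' = -0.4106 → ψ = 0.4603
Converged at ψ = 0.4603.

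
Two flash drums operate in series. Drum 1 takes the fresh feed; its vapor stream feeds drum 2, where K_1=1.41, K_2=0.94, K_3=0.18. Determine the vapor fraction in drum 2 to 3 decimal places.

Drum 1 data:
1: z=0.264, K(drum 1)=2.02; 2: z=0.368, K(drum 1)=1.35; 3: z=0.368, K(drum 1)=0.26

V/F (drum 2) = 0.300

Drum 1:
Newton–Raphson from ψ₁ = 0.5:
  ψ₁ = 0.500: g = -0.1443, g' = -0.661 → ψ₁ = 0.282
  ψ₁ = 0.282: g = -0.0176, g' = -0.525 → ψ₁ = 0.248
Converged at ψ₁ = 0.248.
Drum-1 compositions:
  1: x = 0.211, y = 0.426
  2: x = 0.339, y = 0.457
  3: x = 0.451, y = 0.117
Drum-2 feed = drum-1 vapor: z₂ = (0.4257, 0.4572, 0.1172).
Drum 2:
Iterate (Newton) starting at ψ₂ = 0.69:
  ψ₂ = 0.690: g = -0.1138, g' = -0.463 → ψ₂ = 0.444
  ψ₂ = 0.444: g = -0.0317, g' = -0.248 → ψ₂ = 0.316
  ψ₂ = 0.316: g = -0.0032, g' = -0.201 → ψ₂ = 0.300
Converged at ψ₂ = 0.300.
  1: x = 0.379, y = 0.534
  2: x = 0.466, y = 0.438
  3: x = 0.155, y = 0.028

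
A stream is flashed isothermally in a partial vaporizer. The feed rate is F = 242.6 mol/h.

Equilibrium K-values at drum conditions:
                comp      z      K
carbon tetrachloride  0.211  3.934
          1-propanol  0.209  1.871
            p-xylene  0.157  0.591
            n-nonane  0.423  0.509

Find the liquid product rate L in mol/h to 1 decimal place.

Material balance + equilibrium reduce to Σ zᵢ(Kᵢ−1)/(1+V/F(Kᵢ−1)) = 0.
g(0) = ΣzᵢKᵢ − 1 = 0.529 and g(1) = 1 − Σzᵢ/Kᵢ = -0.262, so a root lies in (0, 1).
Iterate (Newton) starting at V/F = 0.5:
  V/F = 0.500: g = 0.0218, g' = -0.596 → V/F = 0.537
Converged at V/F = 0.537.
Then V = V/F·F = 0.5371·242.6 = 130.3 mol/h and L = F − V = 112.3 mol/h.

L = 112.3 mol/h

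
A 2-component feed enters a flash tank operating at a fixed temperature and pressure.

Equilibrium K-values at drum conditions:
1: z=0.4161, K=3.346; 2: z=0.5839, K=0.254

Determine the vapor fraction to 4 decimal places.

Material balance + equilibrium reduce to Σ zᵢ(Kᵢ−1)/(1+ψ(Kᵢ−1)) = 0.
Feasibility: ΣzᵢKᵢ = 1.5406, Σzᵢ/Kᵢ = 2.4232 — both > 1, two phases present.
Binary case is linear: z₁(K₁−1)(1+ψ(K₂−1)) + z₂(K₂−1)(1+ψ(K₁−1)) = 0
⇒ ψ = [z₁(K₁−1)+z₂(K₂−1)] / [−(K₁−1)(K₂−1)] = 0.54058/1.75012 = 0.3089

ψ = 0.3089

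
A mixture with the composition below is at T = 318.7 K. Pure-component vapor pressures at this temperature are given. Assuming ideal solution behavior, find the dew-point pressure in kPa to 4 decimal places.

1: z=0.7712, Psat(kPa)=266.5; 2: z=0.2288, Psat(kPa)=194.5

At the dew point ψ → 1, so Σzᵢ/Kᵢ = 1 with Kᵢ = Pᵢˢᵃᵗ/P ⇒ 1/P = Σzᵢ/Pᵢˢᵃᵗ.
1/P = 0.7712/266.5 + 0.2288/194.5 = 0.0040702 ⇒ P = 245.6907 kPa

Pdew = 245.6907 kPa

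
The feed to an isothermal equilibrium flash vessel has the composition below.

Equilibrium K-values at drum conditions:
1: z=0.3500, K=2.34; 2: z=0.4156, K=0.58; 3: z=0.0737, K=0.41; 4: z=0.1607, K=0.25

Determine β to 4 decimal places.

β = 0.1816

Rachford–Rice: g(β) = Σ zᵢ(Kᵢ−1)/(1+β(Kᵢ−1)) = 0.
g(0) = ΣzᵢKᵢ − 1 = 0.1304 and g(1) = 1 − Σzᵢ/Kᵢ = -0.6887, so a root lies in (0, 1).
Newton iteration, β⁰ = 0.5:
  β = 0.5000: g = -0.19463, g' = -0.6258 → β = 0.1890
  β = 0.1890: g = -0.00475, g' = -0.6418 → β = 0.1816
Converged at β = 0.1816.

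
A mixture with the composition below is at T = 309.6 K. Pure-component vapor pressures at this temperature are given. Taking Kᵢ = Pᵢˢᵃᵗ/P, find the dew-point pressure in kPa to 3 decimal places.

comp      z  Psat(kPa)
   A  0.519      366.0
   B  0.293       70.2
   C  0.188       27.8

At the dew point ψ → 1, so Σzᵢ/Kᵢ = 1 with Kᵢ = Pᵢˢᵃᵗ/P ⇒ 1/P = Σzᵢ/Pᵢˢᵃᵗ.
1/P = 0.519/366.0 + 0.293/70.2 + 0.188/27.8 = 0.012354 ⇒ P = 80.943 kPa

Pdew = 80.943 kPa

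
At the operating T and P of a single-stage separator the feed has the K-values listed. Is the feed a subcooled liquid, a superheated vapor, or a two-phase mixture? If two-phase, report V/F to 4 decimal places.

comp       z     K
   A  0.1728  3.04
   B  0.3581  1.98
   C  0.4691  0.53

ΣzᵢKᵢ = 1.4830; Σzᵢ/Kᵢ = 1.1228.
Both exceed 1, so a two-phase solution exists.
Rachford–Rice: g(ψ) = Σ zᵢ(Kᵢ−1)/(1+ψ(Kᵢ−1)) = 0.
Iterate (Newton) starting at ψ = 0.44:
  ψ = 0.4400: g = 0.15301, g' = -0.5323 → ψ = 0.7275
  ψ = 0.7275: g = 0.01177, g' = -0.4730 → ψ = 0.7523
Converged at ψ = 0.7523.

two-phase, V/F = 0.7523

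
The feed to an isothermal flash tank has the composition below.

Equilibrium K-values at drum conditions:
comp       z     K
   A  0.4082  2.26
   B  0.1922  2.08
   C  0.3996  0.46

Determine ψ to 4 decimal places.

ψ = 0.7787

Material balance + equilibrium reduce to Σ zᵢ(Kᵢ−1)/(1+ψ(Kᵢ−1)) = 0.
Check two-phase: ΣzᵢKᵢ = 1.5061 > 1 and Σzᵢ/Kᵢ = 1.1417 > 1, so g(0) = 0.5061 > 0 and g(1) = -0.1417 < 0.
Newton iteration, ψ⁰ = 0.5:
  ψ = 0.5000: g = 0.15474, g' = -0.5571 → ψ = 0.7778
  ψ = 0.7778: g = 0.00055, g' = -0.5779 → ψ = 0.7787
Converged at ψ = 0.7787.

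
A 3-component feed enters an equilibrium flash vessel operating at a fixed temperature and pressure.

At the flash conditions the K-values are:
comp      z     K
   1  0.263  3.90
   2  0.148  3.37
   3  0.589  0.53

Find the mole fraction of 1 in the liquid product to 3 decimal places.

Material balance + equilibrium reduce to Σ zᵢ(Kᵢ−1)/(1+β(Kᵢ−1)) = 0.
Check two-phase: ΣzᵢKᵢ = 1.837 > 1 and Σzᵢ/Kᵢ = 1.223 > 1, so g(0) = 0.837 > 0 and g(1) = -0.223 < 0.
Newton–Raphson from β = 0.5:
  β = 0.500: g = 0.1100, g' = -0.765 → β = 0.644
  β = 0.644: g = 0.0080, g' = -0.667 → β = 0.656
Converged at β = 0.656.
Compositions from xᵢ = zᵢ/(1+β(Kᵢ−1)), yᵢ = Kᵢxᵢ:
  1: x = 0.091, y = 0.353
  2: x = 0.058, y = 0.195
  3: x = 0.851, y = 0.451

x_1 = 0.091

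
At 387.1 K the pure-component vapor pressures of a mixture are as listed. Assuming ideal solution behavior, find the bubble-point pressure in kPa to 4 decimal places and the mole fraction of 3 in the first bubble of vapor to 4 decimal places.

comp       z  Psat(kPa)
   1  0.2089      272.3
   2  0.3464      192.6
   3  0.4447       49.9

At the bubble point ψ → 0, so ΣzᵢKᵢ = 1 with Kᵢ = Pᵢˢᵃᵗ/P ⇒ P = ΣzᵢPᵢˢᵃᵗ.
P = 0.2089·272.3 + 0.3464·192.6 + 0.4447·49.9 = 145.7906 kPa
yᵢ = zᵢPᵢˢᵃᵗ/P ⇒ y_3 = 0.4447·49.9/145.7906 = 0.1522

Pbub = 145.7906 kPa, y_3 = 0.1522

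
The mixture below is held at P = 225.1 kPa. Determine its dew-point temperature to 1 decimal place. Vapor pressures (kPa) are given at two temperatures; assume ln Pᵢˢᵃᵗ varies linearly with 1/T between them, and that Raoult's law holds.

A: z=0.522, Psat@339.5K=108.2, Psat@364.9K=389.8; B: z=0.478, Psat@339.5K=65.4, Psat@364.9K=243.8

Dew-point temperature: Σzᵢ·P/Pᵢˢᵃᵗ(T) = 1. Interpolate ln Pᵢˢᵃᵗ = aᵢ + bᵢ/T.
  T = 339.5 K: ΣzᵢP/Pᵢˢᵃᵗ = 2.7312
  T = 364.9 K: ΣzᵢP/Pᵢˢᵃᵗ = 0.7428
  T = 352.2 K: ΣzᵢP/Pᵢˢᵃᵗ = 1.3912
  T = 358.5 K: ΣzᵢP/Pᵢˢᵃᵗ = 1.0134
  T = 361.7 K: ΣzᵢP/Pᵢˢᵃᵗ = 0.8664
  T = 360.1 K: ΣzᵢP/Pᵢˢᵃᵗ = 0.9367
Interpolating between 358.5 K and 360.1 K gives T ≈ 358.8 K.

T = 358.8 K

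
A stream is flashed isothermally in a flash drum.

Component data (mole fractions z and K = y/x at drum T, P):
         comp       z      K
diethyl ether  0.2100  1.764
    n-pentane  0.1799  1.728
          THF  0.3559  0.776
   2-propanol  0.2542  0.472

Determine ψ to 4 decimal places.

ψ = 0.2740

Iterate (Newton) starting at ψ = 0.5:
  ψ = 0.5000: g = -0.06003, g' = -0.2689 → ψ = 0.2768
  ψ = 0.2768: g = -0.00074, g' = -0.2671 → ψ = 0.2740
Converged at ψ = 0.2740.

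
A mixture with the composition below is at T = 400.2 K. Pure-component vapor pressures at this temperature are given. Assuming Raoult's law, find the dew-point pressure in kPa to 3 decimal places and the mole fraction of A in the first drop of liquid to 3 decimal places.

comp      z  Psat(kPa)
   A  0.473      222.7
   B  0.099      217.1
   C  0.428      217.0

At the dew point ψ → 1, so Σzᵢ/Kᵢ = 1 with Kᵢ = Pᵢˢᵃᵗ/P ⇒ 1/P = Σzᵢ/Pᵢˢᵃᵗ.
1/P = 0.473/222.7 + 0.099/217.1 + 0.428/217.0 = 0.004552 ⇒ P = 219.669 kPa
xᵢ = zᵢP/Pᵢˢᵃᵗ ⇒ x_A = 0.473·219.669/222.7 = 0.467

Pdew = 219.669 kPa, x_A = 0.467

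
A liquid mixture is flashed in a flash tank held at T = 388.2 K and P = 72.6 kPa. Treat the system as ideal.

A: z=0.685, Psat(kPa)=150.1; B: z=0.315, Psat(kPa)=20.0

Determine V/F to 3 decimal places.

V/F = 0.650

Raoult's law: Kᵢ = Pᵢˢᵃᵗ/P = Pᵢˢᵃᵗ/72.6.
  K_A = 150.1/72.6 = 2.06749, K_B = 20.0/72.6 = 0.27548
Rachford–Rice: g(V/F) = Σ zᵢ(Kᵢ−1)/(1+V/F(Kᵢ−1)) = 0.
g(0) = ΣzᵢKᵢ − 1 = 0.503 and g(1) = 1 − Σzᵢ/Kᵢ = -0.475, so a root lies in (0, 1).
Newton iteration, V/F⁰ = 0.62:
  V/F = 0.620: g = 0.0257, g' = -0.828 → V/F = 0.651
  V/F = 0.651: g = -0.0005, g' = -0.864 → V/F = 0.650
Converged at V/F = 0.650.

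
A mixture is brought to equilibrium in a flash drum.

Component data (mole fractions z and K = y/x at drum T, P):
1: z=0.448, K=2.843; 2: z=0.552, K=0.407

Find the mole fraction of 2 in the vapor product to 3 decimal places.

Binary case is linear: z₁(K₁−1)(1+ψ(K₂−1)) + z₂(K₂−1)(1+ψ(K₁−1)) = 0
⇒ ψ = [z₁(K₁−1)+z₂(K₂−1)] / [−(K₁−1)(K₂−1)] = 0.4983/1.0929 = 0.456
Compositions from xᵢ = zᵢ/(1+ψ(Kᵢ−1)), yᵢ = Kᵢxᵢ:
  1: x = 0.243, y = 0.692
  2: x = 0.757, y = 0.308

y_2 = 0.308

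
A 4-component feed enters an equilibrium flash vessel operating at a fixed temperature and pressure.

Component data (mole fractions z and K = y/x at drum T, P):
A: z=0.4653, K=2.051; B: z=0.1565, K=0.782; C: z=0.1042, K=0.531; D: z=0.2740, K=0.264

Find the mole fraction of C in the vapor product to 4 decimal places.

Material balance + equilibrium reduce to Σ zᵢ(Kᵢ−1)/(1+V/F(Kᵢ−1)) = 0.
g(0) = ΣzᵢKᵢ − 1 = 0.2044 and g(1) = 1 − Σzᵢ/Kᵢ = -0.6611, so a root lies in (0, 1).
Newton iteration, V/F⁰ = 0.5:
  V/F = 0.5000: g = -0.10065, g' = -0.6409 → V/F = 0.3430
  V/F = 0.3430: g = -0.00541, g' = -0.5845 → V/F = 0.3337
Converged at V/F = 0.3337.
Compositions from xᵢ = zᵢ/(1+V/F(Kᵢ−1)), yᵢ = Kᵢxᵢ:
  A: x = 0.3445, y = 0.7065
  B: x = 0.1688, y = 0.1320
  C: x = 0.1235, y = 0.0656
  D: x = 0.3632, y = 0.0959

y_C = 0.0656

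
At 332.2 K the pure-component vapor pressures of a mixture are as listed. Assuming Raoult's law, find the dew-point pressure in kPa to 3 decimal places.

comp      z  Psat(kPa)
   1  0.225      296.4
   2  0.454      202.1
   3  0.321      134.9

Pdew = 185.699 kPa

At the dew point ψ → 1, so Σzᵢ/Kᵢ = 1 with Kᵢ = Pᵢˢᵃᵗ/P ⇒ 1/P = Σzᵢ/Pᵢˢᵃᵗ.
1/P = 0.225/296.4 + 0.454/202.1 + 0.321/134.9 = 0.005385 ⇒ P = 185.699 kPa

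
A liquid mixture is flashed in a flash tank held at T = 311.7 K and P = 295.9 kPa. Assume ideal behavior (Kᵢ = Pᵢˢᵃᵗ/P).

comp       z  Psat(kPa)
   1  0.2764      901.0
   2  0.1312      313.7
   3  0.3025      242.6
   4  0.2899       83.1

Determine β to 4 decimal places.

β = 0.3506

Raoult's law: Kᵢ = Pᵢˢᵃᵗ/P = Pᵢˢᵃᵗ/295.9.
  K_1 = 901.0/295.9 = 3.044948, K_2 = 313.7/295.9 = 1.060155, K_3 = 242.6/295.9 = 0.819872, K_4 = 83.1/295.9 = 0.280838
Newton iteration, β⁰ = 0.52:
  β = 0.5200: g = -0.11156, g' = -0.6664 → β = 0.3526
  β = 0.3526: g = -0.00135, g' = -0.6710 → β = 0.3506
Converged at β = 0.3506.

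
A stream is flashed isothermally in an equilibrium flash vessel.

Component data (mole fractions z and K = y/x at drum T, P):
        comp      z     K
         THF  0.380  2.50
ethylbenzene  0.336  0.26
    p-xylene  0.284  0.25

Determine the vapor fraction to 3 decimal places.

Material balance + equilibrium reduce to Σ zᵢ(Kᵢ−1)/(1+ψ(Kᵢ−1)) = 0.
g(0) = ΣzᵢKᵢ − 1 = 0.108 and g(1) = 1 − Σzᵢ/Kᵢ = -1.580, so a root lies in (0, 1).
Newton iteration, ψ⁰ = 0.34:
  ψ = 0.340: g = -0.2407, g' = -0.991 → ψ = 0.097
Converged at ψ = 0.097.

ψ = 0.097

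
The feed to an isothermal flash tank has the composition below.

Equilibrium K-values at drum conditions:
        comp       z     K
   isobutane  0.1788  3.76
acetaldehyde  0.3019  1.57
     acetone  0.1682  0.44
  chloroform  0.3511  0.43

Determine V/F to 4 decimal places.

Newton iteration, V/F⁰ = 0.5:
  V/F = 0.5000: g = -0.06946, g' = -0.6247 → V/F = 0.3888
  V/F = 0.3888: g = 0.00138, g' = -0.6571 → V/F = 0.3909
Converged at V/F = 0.3909.

V/F = 0.3909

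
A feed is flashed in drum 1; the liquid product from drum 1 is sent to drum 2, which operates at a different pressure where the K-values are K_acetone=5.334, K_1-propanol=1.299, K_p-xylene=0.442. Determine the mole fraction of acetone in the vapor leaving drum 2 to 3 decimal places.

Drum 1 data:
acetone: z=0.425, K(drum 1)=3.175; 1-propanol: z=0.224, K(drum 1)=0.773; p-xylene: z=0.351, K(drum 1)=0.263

Drum 1:
Material balance + equilibrium reduce to Σ zᵢ(Kᵢ−1)/(1+ψ₁(Kᵢ−1)) = 0.
Check two-phase: ΣzᵢKᵢ = 1.615 > 1 and Σzᵢ/Kᵢ = 1.758 > 1, so g(0) = 0.615 > 0 and g(1) = -0.758 < 0.
Newton iteration, ψ₁⁰ = 0.5:
  ψ₁ = 0.500: g = -0.0242, g' = -0.954 → ψ₁ = 0.475
Converged at ψ₁ = 0.475.
Drum-1 compositions:
  acetone: x = 0.209, y = 0.664
  1-propanol: x = 0.251, y = 0.194
  p-xylene: x = 0.540, y = 0.142
Drum-2 feed = drum-1 liquid: z₂ = (0.2091, 0.2510, 0.5398).
Drum 2:
Rachford–Rice: g(ψ₂) = Σ zᵢ(Kᵢ−1)/(1+ψ₂(Kᵢ−1)) = 0.
Feasibility: ΣzᵢKᵢ = 1.680, Σzᵢ/Kᵢ = 1.454 — both > 1, two phases present.
Iterate (Newton) starting at ψ₂ = 0.56:
  ψ₂ = 0.560: g = -0.1094, g' = -0.707 → ψ₂ = 0.405
  ψ₂ = 0.405: g = 0.0066, g' = -0.816 → ψ₂ = 0.413
Converged at ψ₂ = 0.413.
  acetone: x = 0.075, y = 0.400
  1-propanol: x = 0.223, y = 0.290
  p-xylene: x = 0.702, y = 0.310

y_acetone (drum 2) = 0.400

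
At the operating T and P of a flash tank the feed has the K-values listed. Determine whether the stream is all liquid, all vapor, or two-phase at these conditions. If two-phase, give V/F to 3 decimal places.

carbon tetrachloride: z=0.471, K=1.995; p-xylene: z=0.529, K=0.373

ΣzᵢKᵢ = 1.137; Σzᵢ/Kᵢ = 1.654.
Both exceed 1, so a two-phase solution exists.
Material balance + equilibrium reduce to Σ zᵢ(Kᵢ−1)/(1+ψ(Kᵢ−1)) = 0.
Binary case is linear: z₁(K₁−1)(1+ψ(K₂−1)) + z₂(K₂−1)(1+ψ(K₁−1)) = 0
⇒ ψ = [z₁(K₁−1)+z₂(K₂−1)] / [−(K₁−1)(K₂−1)] = 0.1370/0.6239 = 0.220

two-phase, V/F = 0.220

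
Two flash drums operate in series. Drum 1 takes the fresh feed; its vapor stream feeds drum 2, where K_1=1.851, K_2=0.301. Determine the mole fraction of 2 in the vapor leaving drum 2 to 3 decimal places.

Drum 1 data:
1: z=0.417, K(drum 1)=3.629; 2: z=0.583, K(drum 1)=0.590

y_2 (drum 2) = 0.165

Drum 1:
Binary case is linear: z₁(K₁−1)(1+ψ₁(K₂−1)) + z₂(K₂−1)(1+ψ₁(K₁−1)) = 0
⇒ ψ₁ = [z₁(K₁−1)+z₂(K₂−1)] / [−(K₁−1)(K₂−1)] = 0.8573/1.0779 = 0.795
Drum-1 compositions:
  1: x = 0.135, y = 0.490
  2: x = 0.865, y = 0.510
Drum-2 feed = drum-1 vapor: z₂ = (0.4896, 0.5104).
Drum 2:
Let ψ₂ = V/F and solve Σ zᵢ(Kᵢ−1)/(1+ψ₂(Kᵢ−1)) = 0.
Feasibility: ΣzᵢKᵢ = 1.060, Σzᵢ/Kᵢ = 1.960 — both > 1, two phases present.
Binary case is linear: z₁(K₁−1)(1+ψ₂(K₂−1)) + z₂(K₂−1)(1+ψ₂(K₁−1)) = 0
⇒ ψ₂ = [z₁(K₁−1)+z₂(K₂−1)] / [−(K₁−1)(K₂−1)] = 0.0599/0.5948 = 0.101
  1: x = 0.451, y = 0.835
  2: x = 0.549, y = 0.165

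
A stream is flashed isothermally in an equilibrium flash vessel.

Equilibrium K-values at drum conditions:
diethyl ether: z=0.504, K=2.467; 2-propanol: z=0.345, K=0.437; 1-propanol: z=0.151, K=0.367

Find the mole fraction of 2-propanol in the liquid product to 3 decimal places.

x_2-propanol = 0.489

Let β = V/F and solve Σ zᵢ(Kᵢ−1)/(1+β(Kᵢ−1)) = 0.
Feasibility: ΣzᵢKᵢ = 1.450, Σzᵢ/Kᵢ = 1.405 — both > 1, two phases present.
Iterate (Newton) starting at β = 0.64:
  β = 0.640: g = -0.0830, g' = -0.727 → β = 0.526
  β = 0.526: g = -0.0018, g' = -0.702 → β = 0.523
Converged at β = 0.523.
Compositions from xᵢ = zᵢ/(1+β(Kᵢ−1)), yᵢ = Kᵢxᵢ:
  diethyl ether: x = 0.285, y = 0.703
  2-propanol: x = 0.489, y = 0.214
  1-propanol: x = 0.226, y = 0.083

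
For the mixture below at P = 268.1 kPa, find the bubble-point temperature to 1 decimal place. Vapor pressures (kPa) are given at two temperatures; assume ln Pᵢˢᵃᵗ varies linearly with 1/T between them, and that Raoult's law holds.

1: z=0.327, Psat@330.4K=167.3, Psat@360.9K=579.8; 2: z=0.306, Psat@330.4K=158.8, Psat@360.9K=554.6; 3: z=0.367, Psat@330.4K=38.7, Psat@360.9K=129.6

Bubble-point temperature: ΣzᵢPᵢˢᵃᵗ(T) = P. Interpolate ln Pᵢˢᵃᵗ = aᵢ + bᵢ/T.
  T = 330.4 K: ΣzᵢPᵢˢᵃᵗ = 117.50 kPa
  T = 360.9 K: ΣzᵢPᵢˢᵃᵗ = 406.87 kPa
  T = 345.6 K: ΣzᵢPᵢˢᵃᵗ = 224.26 kPa
  T = 353.2 K: ΣzᵢPᵢˢᵃᵗ = 303.43 kPa
  T = 349.4 K: ΣzᵢPᵢˢᵃᵗ = 261.29 kPa
  T = 351.3 K: ΣzᵢPᵢˢᵃᵗ = 281.69 kPa
Interpolating between 349.4 K and 351.3 K gives T ≈ 350.0 K.

T = 350.0 K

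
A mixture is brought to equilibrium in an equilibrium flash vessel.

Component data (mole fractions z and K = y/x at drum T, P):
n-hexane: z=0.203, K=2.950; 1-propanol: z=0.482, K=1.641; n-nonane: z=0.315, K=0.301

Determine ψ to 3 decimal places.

Let ψ = V/F and solve Σ zᵢ(Kᵢ−1)/(1+ψ(Kᵢ−1)) = 0.
Check two-phase: ΣzᵢKᵢ = 1.485 > 1 and Σzᵢ/Kᵢ = 1.409 > 1, so g(0) = 0.485 > 0 and g(1) = -0.409 < 0.
Iterate (Newton) starting at ψ = 0.5:
  ψ = 0.500: g = 0.0959, g' = -0.675 → ψ = 0.642
  ψ = 0.642: g = -0.0048, g' = -0.758 → ψ = 0.636
Converged at ψ = 0.636.

ψ = 0.636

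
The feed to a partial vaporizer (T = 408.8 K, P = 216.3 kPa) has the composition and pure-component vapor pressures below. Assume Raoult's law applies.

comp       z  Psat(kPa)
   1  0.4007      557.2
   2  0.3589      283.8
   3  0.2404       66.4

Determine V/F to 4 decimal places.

V/F = 0.7938

Raoult's law: Kᵢ = Pᵢˢᵃᵗ/P = Pᵢˢᵃᵗ/216.3.
  K_1 = 557.2/216.3 = 2.576052, K_2 = 283.8/216.3 = 1.312067, K_3 = 66.4/216.3 = 0.306981
Iterate (Newton) starting at V/F = 0.5:
  V/F = 0.5000: g = 0.19514, g' = -0.6078 → V/F = 0.8210
  V/F = 0.8210: g = -0.02209, g' = -0.8328 → V/F = 0.7945
  V/F = 0.7945: g = -0.00058, g' = -0.7904 → V/F = 0.7938
Converged at V/F = 0.7938.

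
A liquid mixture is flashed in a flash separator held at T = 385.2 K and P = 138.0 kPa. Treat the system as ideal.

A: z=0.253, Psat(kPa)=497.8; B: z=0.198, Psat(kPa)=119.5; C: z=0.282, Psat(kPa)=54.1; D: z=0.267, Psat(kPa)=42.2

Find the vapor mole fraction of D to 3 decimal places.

Raoult's law: Kᵢ = Pᵢˢᵃᵗ/P = Pᵢˢᵃᵗ/138.0.
  K_A = 497.8/138.0 = 3.60725, K_B = 119.5/138.0 = 0.86594, K_C = 54.1/138.0 = 0.39203, K_D = 42.2/138.0 = 0.30580
Rachford–Rice: g(ψ) = Σ zᵢ(Kᵢ−1)/(1+ψ(Kᵢ−1)) = 0.
Check two-phase: ΣzᵢKᵢ = 1.276 > 1 and Σzᵢ/Kᵢ = 1.891 > 1, so g(0) = 0.276 > 0 and g(1) = -0.891 < 0.
Newton–Raphson from ψ = 0.36:
  ψ = 0.360: g = -0.1542, g' = -0.861 → ψ = 0.181
  ψ = 0.181: g = 0.0164, g' = -1.098 → ψ = 0.196
Converged at ψ = 0.196.
Compositions from xᵢ = zᵢ/(1+ψ(Kᵢ−1)), yᵢ = Kᵢxᵢ:
  A: x = 0.167, y = 0.604
  B: x = 0.203, y = 0.176
  C: x = 0.320, y = 0.126
  D: x = 0.309, y = 0.095

y_D = 0.095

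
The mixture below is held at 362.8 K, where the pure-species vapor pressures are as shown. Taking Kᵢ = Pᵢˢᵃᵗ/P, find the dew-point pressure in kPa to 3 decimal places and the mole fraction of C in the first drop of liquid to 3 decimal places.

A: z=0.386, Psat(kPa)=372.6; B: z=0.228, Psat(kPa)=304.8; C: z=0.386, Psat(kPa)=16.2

Pdew = 39.045 kPa, x_C = 0.930

At the dew point ψ → 1, so Σzᵢ/Kᵢ = 1 with Kᵢ = Pᵢˢᵃᵗ/P ⇒ 1/P = Σzᵢ/Pᵢˢᵃᵗ.
1/P = 0.386/372.6 + 0.228/304.8 + 0.386/16.2 = 0.025611 ⇒ P = 39.045 kPa
xᵢ = zᵢP/Pᵢˢᵃᵗ ⇒ x_C = 0.386·39.045/16.2 = 0.930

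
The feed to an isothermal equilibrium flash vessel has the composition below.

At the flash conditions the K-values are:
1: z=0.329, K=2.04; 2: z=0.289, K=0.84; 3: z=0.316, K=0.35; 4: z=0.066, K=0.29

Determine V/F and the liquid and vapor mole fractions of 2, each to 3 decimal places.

V/F = 0.085, x_2 = 0.293, y_2 = 0.246

Material balance + equilibrium reduce to Σ zᵢ(Kᵢ−1)/(1+V/F(Kᵢ−1)) = 0.
g(0) = ΣzᵢKᵢ − 1 = 0.044 and g(1) = 1 − Σzᵢ/Kᵢ = -0.636, so a root lies in (0, 1).
Iterate (Newton) starting at V/F = 0.34:
  V/F = 0.340: g = -0.1216, g' = -0.480 → V/F = 0.087
  V/F = 0.087: g = -0.0007, g' = -0.495 → V/F = 0.085
Converged at V/F = 0.085.
Compositions from xᵢ = zᵢ/(1+V/F(Kᵢ−1)), yᵢ = Kᵢxᵢ:
  1: x = 0.302, y = 0.616
  2: x = 0.293, y = 0.246
  3: x = 0.335, y = 0.117
  4: x = 0.070, y = 0.020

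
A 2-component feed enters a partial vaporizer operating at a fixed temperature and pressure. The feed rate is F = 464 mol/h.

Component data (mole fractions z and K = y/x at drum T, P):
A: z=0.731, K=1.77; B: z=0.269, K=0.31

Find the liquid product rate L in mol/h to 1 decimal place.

Let ψ = V/F and solve Σ zᵢ(Kᵢ−1)/(1+ψ(Kᵢ−1)) = 0.
Feasibility: ΣzᵢKᵢ = 1.377, Σzᵢ/Kᵢ = 1.281 — both > 1, two phases present.
Binary case is linear: z₁(K₁−1)(1+ψ(K₂−1)) + z₂(K₂−1)(1+ψ(K₁−1)) = 0
⇒ ψ = [z₁(K₁−1)+z₂(K₂−1)] / [−(K₁−1)(K₂−1)] = 0.3773/0.5313 = 0.710
Then V = ψ·F = 0.7101·464 = 329.5 mol/h and L = F − V = 134.5 mol/h.

L = 134.5 mol/h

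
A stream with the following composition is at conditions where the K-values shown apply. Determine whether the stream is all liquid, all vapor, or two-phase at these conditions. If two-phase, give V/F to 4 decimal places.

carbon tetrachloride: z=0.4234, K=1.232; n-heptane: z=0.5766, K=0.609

ΣzᵢKᵢ = 0.8728; Σzᵢ/Kᵢ = 1.2905.
Since ΣzᵢKᵢ < 1 the mixture is below its bubble point — single liquid phase.

all liquid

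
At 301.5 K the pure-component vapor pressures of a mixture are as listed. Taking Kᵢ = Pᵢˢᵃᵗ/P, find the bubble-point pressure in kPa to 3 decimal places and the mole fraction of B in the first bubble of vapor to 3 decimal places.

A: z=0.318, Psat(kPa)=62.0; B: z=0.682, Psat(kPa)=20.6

At the bubble point ψ → 0, so ΣzᵢKᵢ = 1 with Kᵢ = Pᵢˢᵃᵗ/P ⇒ P = ΣzᵢPᵢˢᵃᵗ.
P = 0.318·62.0 + 0.682·20.6 = 33.765 kPa
yᵢ = zᵢPᵢˢᵃᵗ/P ⇒ y_B = 0.682·20.6/33.765 = 0.416

Pbub = 33.765 kPa, y_B = 0.416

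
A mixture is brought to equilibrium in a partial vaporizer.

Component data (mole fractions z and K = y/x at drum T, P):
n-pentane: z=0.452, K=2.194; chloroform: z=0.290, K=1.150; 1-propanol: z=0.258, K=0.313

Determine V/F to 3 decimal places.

Rachford–Rice: g(V/F) = Σ zᵢ(Kᵢ−1)/(1+V/F(Kᵢ−1)) = 0.
Feasibility: ΣzᵢKᵢ = 1.406, Σzᵢ/Kᵢ = 1.282 — both > 1, two phases present.
Newton–Raphson from V/F = 0.5:
  V/F = 0.500: g = 0.1084, g' = -0.541 → V/F = 0.700
  V/F = 0.700: g = -0.0084, g' = -0.649 → V/F = 0.688
  V/F = 0.688: g = -0.0001, g' = -0.637 → V/F = 0.687
Converged at V/F = 0.687.

V/F = 0.687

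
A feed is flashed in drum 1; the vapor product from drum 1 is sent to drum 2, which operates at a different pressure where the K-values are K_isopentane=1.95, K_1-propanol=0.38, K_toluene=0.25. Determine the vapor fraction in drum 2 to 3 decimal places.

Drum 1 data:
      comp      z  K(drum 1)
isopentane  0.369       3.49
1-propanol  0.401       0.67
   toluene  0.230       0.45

V/F (drum 2) = 0.238

Drum 1:
Iterate (Newton) starting at ψ₁ = 0.31:
  ψ₁ = 0.310: g = 0.2186, g' = -0.884 → ψ₁ = 0.557
  ψ₁ = 0.557: g = 0.0402, g' = -0.612 → ψ₁ = 0.623
  ψ₁ = 0.623: g = 0.0011, g' = -0.582 → ψ₁ = 0.625
Converged at ψ₁ = 0.625.
Drum-1 compositions:
  isopentane: x = 0.144, y = 0.504
  1-propanol: x = 0.505, y = 0.338
  toluene: x = 0.350, y = 0.158
Drum-2 feed = drum-1 vapor: z₂ = (0.5038, 0.3385, 0.1577).
Drum 2:
Material balance + equilibrium reduce to Σ zᵢ(Kᵢ−1)/(1+ψ₂(Kᵢ−1)) = 0.
Check two-phase: ΣzᵢKᵢ = 1.150 > 1 and Σzᵢ/Kᵢ = 1.780 > 1, so g(0) = 0.150 > 0 and g(1) = -0.780 < 0.
Newton iteration, ψ₂⁰ = 0.37:
  ψ₂ = 0.370: g = -0.0819, g' = -0.638 → ψ₂ = 0.242
  ψ₂ = 0.242: g = -0.0020, g' = -0.613 → ψ₂ = 0.238
Converged at ψ₂ = 0.238.
  isopentane: x = 0.411, y = 0.801
  1-propanol: x = 0.397, y = 0.151
  toluene: x = 0.192, y = 0.048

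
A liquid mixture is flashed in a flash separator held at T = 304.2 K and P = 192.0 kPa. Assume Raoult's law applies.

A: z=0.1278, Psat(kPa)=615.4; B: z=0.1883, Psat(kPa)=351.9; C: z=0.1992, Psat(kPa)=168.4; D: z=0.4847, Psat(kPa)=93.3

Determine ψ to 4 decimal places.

ψ = 0.2506

Raoult's law: Kᵢ = Pᵢˢᵃᵗ/P = Pᵢˢᵃᵗ/192.0.
  K_A = 615.4/192.0 = 3.205208, K_B = 351.9/192.0 = 1.832812, K_C = 168.4/192.0 = 0.877083, K_D = 93.3/192.0 = 0.485937
Let ψ = V/F and solve Σ zᵢ(Kᵢ−1)/(1+ψ(Kᵢ−1)) = 0.
Feasibility: ΣzᵢKᵢ = 1.1650, Σzᵢ/Kᵢ = 1.3672 — both > 1, two phases present.
Iterate (Newton) starting at ψ = 0.68:
  ψ = 0.6800: g = -0.19692, g' = -0.4590 → ψ = 0.2510
  ψ = 0.2510: g = -0.00024, g' = -0.5189 → ψ = 0.2506
Converged at ψ = 0.2506.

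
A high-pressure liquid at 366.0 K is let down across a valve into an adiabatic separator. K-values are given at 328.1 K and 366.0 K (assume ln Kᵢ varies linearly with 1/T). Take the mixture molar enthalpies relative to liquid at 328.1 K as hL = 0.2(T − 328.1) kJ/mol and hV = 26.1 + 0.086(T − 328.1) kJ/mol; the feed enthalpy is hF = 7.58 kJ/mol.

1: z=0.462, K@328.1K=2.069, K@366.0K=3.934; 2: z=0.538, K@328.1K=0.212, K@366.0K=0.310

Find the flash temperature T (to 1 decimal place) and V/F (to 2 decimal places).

Adiabatic flash: solve Rachford–Rice at each trial T, then check hF = ψ·hV(T) + (1−ψ)·hL(T).
  T = 328.1 K: K = (2.069, 0.212), RR gives ψ = 0.083, H_out = 2.167 kJ/mol
  T = 366.0 K: K = (3.934, 0.310), RR gives ψ = 0.486, H_out = 18.169 kJ/mol
  T = 347.1 K: K = (2.906, 0.259), RR gives ψ = 0.341, H_out = 11.970 kJ/mol
  T = 337.6 K: K = (2.464, 0.235), RR gives ψ = 0.236, H_out = 7.815 kJ/mol
  T = 332.9 K: K = (2.263, 0.224), RR gives ψ = 0.169, H_out = 5.276 kJ/mol
  T = 335.2 K: K = (2.360, 0.229), RR gives ψ = 0.204, H_out = 6.570 kJ/mol
Linear interpolation between T = 335.2 (H_out = 6.570) and T = 337.6 (H_out = 7.815) on hF = 7.58 gives T ≈ 337.1 K, at which ψ = 0.23.

T = 337.1 K, V/F = 0.23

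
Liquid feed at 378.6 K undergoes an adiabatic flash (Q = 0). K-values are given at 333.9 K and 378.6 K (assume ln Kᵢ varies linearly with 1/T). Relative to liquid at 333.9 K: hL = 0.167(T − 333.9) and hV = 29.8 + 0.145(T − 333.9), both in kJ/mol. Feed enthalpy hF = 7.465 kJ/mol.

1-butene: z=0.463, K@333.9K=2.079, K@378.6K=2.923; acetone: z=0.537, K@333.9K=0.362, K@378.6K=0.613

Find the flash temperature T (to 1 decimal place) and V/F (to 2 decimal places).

T = 335.1 K, V/F = 0.24

Adiabatic flash: solve Rachford–Rice at each trial T, then check hF = ψ·hV(T) + (1−ψ)·hL(T).
  T = 333.9 K: K = (2.079, 0.362), RR gives ψ = 0.228, H_out = 6.795 kJ/mol
  T = 378.6 K: K = (2.923, 0.613), RR gives ψ = 0.917, H_out = 33.894 kJ/mol
  T = 356.2 K: K = (2.491, 0.479), RR gives ψ = 0.528, H_out = 19.194 kJ/mol
  T = 345.0 K: K = (2.281, 0.418), RR gives ψ = 0.376, H_out = 12.974 kJ/mol
  T = 339.4 K: K = (2.179, 0.389), RR gives ψ = 0.302, H_out = 9.890 kJ/mol
  T = 336.6 K: K = (2.128, 0.375), RR gives ψ = 0.265, H_out = 8.327 kJ/mol
  T = 335.2 K: K = (2.102, 0.368), RR gives ψ = 0.246, H_out = 7.536 kJ/mol
Linear interpolation between T = 333.9 (H_out = 6.795) and T = 335.2 (H_out = 7.536) on hF = 7.465 gives T ≈ 335.1 K, at which ψ = 0.24.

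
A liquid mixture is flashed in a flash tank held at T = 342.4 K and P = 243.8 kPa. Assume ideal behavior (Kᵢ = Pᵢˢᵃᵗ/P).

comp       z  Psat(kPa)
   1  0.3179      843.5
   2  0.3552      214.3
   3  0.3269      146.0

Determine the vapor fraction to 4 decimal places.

ψ = 0.8687

Raoult's law: Kᵢ = Pᵢˢᵃᵗ/P = Pᵢˢᵃᵗ/243.8.
  K_1 = 843.5/243.8 = 3.459803, K_2 = 214.3/243.8 = 0.878999, K_3 = 146.0/243.8 = 0.598852
Rachford–Rice: g(ψ) = Σ zᵢ(Kᵢ−1)/(1+ψ(Kᵢ−1)) = 0.
Check two-phase: ΣzᵢKᵢ = 1.6079 > 1 and Σzᵢ/Kᵢ = 1.0419 > 1, so g(0) = 0.6079 > 0 and g(1) = -0.0419 < 0.
Newton–Raphson from ψ = 0.59:
  ψ = 0.5900: g = 0.10093, g' = -0.4164 → ψ = 0.8324
  ψ = 0.8324: g = 0.01194, g' = -0.3321 → ψ = 0.8683
  ψ = 0.8683: g = 0.00011, g' = -0.3260 → ψ = 0.8687
Converged at ψ = 0.8687.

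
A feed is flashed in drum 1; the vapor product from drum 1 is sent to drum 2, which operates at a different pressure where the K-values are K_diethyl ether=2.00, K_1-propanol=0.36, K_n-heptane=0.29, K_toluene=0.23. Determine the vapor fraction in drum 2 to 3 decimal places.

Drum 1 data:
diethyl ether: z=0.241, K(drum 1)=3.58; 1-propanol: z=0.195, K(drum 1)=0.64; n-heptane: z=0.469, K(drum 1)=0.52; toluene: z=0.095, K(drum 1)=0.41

V/F (drum 2) = 0.331

Drum 1:
Let ψ₁ = V/F and solve Σ zᵢ(Kᵢ−1)/(1+ψ₁(Kᵢ−1)) = 0.
g(0) = ΣzᵢKᵢ − 1 = 0.270 and g(1) = 1 − Σzᵢ/Kᵢ = -0.506, so a root lies in (0, 1).
Newton iteration, ψ₁⁰ = 0.5:
  ψ₁ = 0.500: g = -0.1898, g' = -0.597 → ψ₁ = 0.182
  ψ₁ = 0.182: g = 0.0384, g' = -0.943 → ψ₁ = 0.223
  ψ₁ = 0.223: g = 0.0018, g' = -0.856 → ψ₁ = 0.225
Converged at ψ₁ = 0.225.
Drum-1 compositions:
  diethyl ether: x = 0.152, y = 0.546
  1-propanol: x = 0.212, y = 0.136
  n-heptane: x = 0.526, y = 0.273
  toluene: x = 0.110, y = 0.045
Drum-2 feed = drum-1 vapor: z₂ = (0.5459, 0.1358, 0.2734, 0.0449).
Drum 2:
Rachford–Rice: g(ψ₂) = Σ zᵢ(Kᵢ−1)/(1+ψ₂(Kᵢ−1)) = 0.
g(0) = ΣzᵢKᵢ − 1 = 0.230 and g(1) = 1 − Σzᵢ/Kᵢ = -0.788, so a root lies in (0, 1).
Newton iteration, ψ₂⁰ = 0.5:
  ψ₂ = 0.500: g = -0.1211, g' = -0.765 → ψ₂ = 0.342
  ψ₂ = 0.342: g = -0.0076, g' = -0.684 → ψ₂ = 0.331
Converged at ψ₂ = 0.331.
  diethyl ether: x = 0.410, y = 0.821
  1-propanol: x = 0.172, y = 0.062
  n-heptane: x = 0.357, y = 0.104
  toluene: x = 0.060, y = 0.014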